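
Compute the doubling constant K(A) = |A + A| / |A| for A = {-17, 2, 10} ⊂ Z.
K = |A + A| / |A| = 6/3 = 2

Enumerate A + A = {a + b : a, b ∈ A}. With |A| = 3, there are |A|^2 = 9 ordered sum pairs; collecting distinct values, A + A = {-34, -15, -7, 4, 12, 20}, so |A + A| = 6. Thus K = 6/3 = 2. For comparison, the minimum possible |A + A| over all 3-element sets is 2·3 − 1 = 5 (so min K = 5/3), attained only by arithmetic progressions.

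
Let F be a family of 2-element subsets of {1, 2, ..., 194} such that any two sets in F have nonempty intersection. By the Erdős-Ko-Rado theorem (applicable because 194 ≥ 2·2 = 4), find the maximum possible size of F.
max |F| = C(193, 1) = 193

The Erdős-Ko-Rado theorem states: for n ≥ 2k, an intersecting family of k-subsets of an n-element set has size at most C(n − 1, k − 1), with equality for 'star' families {A ⊆ [n] : |A| = k, i ∈ A} (fix an element i). For n = 194, k = 2: C(193, 1) = 193.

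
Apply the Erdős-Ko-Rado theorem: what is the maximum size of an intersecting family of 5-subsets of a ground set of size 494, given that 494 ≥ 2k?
max |F| = C(493, 4) = 2431522835

The Erdős-Ko-Rado theorem states: for n ≥ 2k, an intersecting family of k-subsets of an n-element set has size at most C(n − 1, k − 1), with equality for 'star' families {A ⊆ [n] : |A| = k, i ∈ A} (fix an element i). For n = 494, k = 5: C(493, 4) = 2431522835.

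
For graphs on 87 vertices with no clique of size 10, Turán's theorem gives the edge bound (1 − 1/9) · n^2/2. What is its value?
Turán density bound = (8/9) · 87^2/2 = 3364

Turán's theorem: ex(n, K_{r+1}) is achieved by the complete r-partite Turán graph T(n, r) with parts as balanced as possible, and is at most (1 − 1/r) · n^2/2. For r = 9, n = 87: the density bound is (8/9) · 7569/2 = 3364. The integer-valued extremum is e(T(87, 9)) = 3363, which is strictly less than the density bound 3364 since 9 ∤ 87 (the parts of T(87, 9) cannot all be equal).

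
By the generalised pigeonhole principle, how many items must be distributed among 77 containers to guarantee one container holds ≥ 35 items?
n = (35 − 1)·77 + 1 = 2619

By the generalised pigeonhole principle, to guarantee some box contains ≥ r objects we need more than (r − 1) · k objects total. Threshold: n = (r − 1) · k + 1. With r = 35 and k = 77: n = 34 · 77 + 1 = 2618 + 1 = 2619. For n = 2618 = 34 · 77, we can put exactly 34 objects in every box, avoiding 35 in any single one — so 2619 is tight.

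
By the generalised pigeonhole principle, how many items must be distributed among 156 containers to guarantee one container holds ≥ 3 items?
n = (3 − 1)·156 + 1 = 313

By the generalised pigeonhole principle, to guarantee some box contains ≥ r objects we need more than (r − 1) · k objects total. Threshold: n = (r − 1) · k + 1. With r = 3 and k = 156: n = 2 · 156 + 1 = 312 + 1 = 313. For n = 312 = 2 · 156, we can put exactly 2 objects in every box, avoiding 3 in any single one — so 313 is tight.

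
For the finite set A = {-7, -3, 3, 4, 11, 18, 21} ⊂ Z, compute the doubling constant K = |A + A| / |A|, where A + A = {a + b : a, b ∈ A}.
K = |A + A| / |A| = 24/7

Enumerate A + A = {a + b : a, b ∈ A}. With |A| = 7, there are |A|^2 = 49 ordered sum pairs; collecting distinct values, A + A = {-14, -10, -6, -4, -3, 0, 1, 4, 6, 7, 8, 11, 14, 15, 18, 21, 22, 24, 25, 29, 32, 36, 39, 42}, so |A + A| = 24. Thus K = 24/7. For comparison, the minimum possible |A + A| over all 7-element sets is 2·7 − 1 = 13 (so min K = 13/7), attained only by arithmetic progressions.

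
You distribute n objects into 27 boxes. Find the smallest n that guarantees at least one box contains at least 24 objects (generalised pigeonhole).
n = (24 − 1)·27 + 1 = 622

By the generalised pigeonhole principle, to guarantee some box contains ≥ r objects we need more than (r − 1) · k objects total. Threshold: n = (r − 1) · k + 1. With r = 24 and k = 27: n = 23 · 27 + 1 = 621 + 1 = 622. For n = 621 = 23 · 27, we can put exactly 23 objects in every box, avoiding 24 in any single one — so 622 is tight.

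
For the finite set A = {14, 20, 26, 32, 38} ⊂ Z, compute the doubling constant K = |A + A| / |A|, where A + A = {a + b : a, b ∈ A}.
K = |A + A| / |A| = 9/5

Enumerate A + A = {a + b : a, b ∈ A}. With |A| = 5, there are |A|^2 = 25 ordered sum pairs; collecting distinct values, A + A = {28, 34, 40, 46, 52, 58, 64, 70, 76}, so |A + A| = 9. Thus K = 9/5. Here |A + A| = 2|A| − 1 = 9, the minimum possible — so K = 9/5 is minimal, which holds iff A is an arithmetic progression.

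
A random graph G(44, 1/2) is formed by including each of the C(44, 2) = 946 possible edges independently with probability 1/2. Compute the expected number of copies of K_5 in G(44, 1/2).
E[# K_5] = C(44, 5) · (1/2)^C(5, 2) = 1086008 / 2^10 = 135751/128 = 1060.5546875

For each 5-subset S of vertices (there are C(44, 5) = 1086008 such S), let X_S = 1 if S induces a K_5 (all C(5, 2) = 10 edges present). Then P(X_S = 1) = (1/2)^10 = 1/1024. By linearity of expectation, E[# K_5] = C(44, 5) · (1/2)^10 = 1086008 / 1024 = 135751/128 = 1060.5546875.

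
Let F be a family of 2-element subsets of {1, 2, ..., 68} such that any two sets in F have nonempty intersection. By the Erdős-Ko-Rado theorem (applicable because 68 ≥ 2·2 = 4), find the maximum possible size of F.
max |F| = C(67, 1) = 67

Erdős-Ko-Rado (1961): when n ≥ 2k, max |F| = C(n−1, k−1). The bound is attained by the star {A : i ∈ A} for any fixed i ∈ [n]. Here C(68−1, 2−1) = C(67, 1) = 67.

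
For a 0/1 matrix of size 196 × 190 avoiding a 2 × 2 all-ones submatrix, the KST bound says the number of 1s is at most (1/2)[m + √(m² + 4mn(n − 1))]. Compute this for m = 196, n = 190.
z(196, 190; 2, 2) ≤ (1/2)[196 + √(196² + 4·196·190·189)] = (1/2)[196 + √28191856] = 2752.8002

Kővári–Sós–Turán: let r_1, ..., r_196 be the row sums and z = Σ r_i the total number of 1s. Each pair of columns can share at most one row with both entries 1 (else a 2×2 all-ones block appears), so Σ_i C(r_i, 2) ≤ C(190, 2) = 17955. By convexity Σ_i C(r_i, 2) ≥ 196·C(z/196, 2) = z(z − 196)/(2·196), giving z² − 196z − 196·190·189 ≤ 0 and hence z ≤ (1/2)[196 + √(38416 + 4·7038360)] = (1/2)[196 + √28191856] ≈ (1/2)(196 + 5309.6004) = 2752.8002.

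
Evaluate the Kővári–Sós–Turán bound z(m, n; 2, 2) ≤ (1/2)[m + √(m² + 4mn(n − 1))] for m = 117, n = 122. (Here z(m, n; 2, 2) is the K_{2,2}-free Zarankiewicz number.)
z(117, 122; 2, 2) ≤ (1/2)[117 + √(117² + 4·117·122·121)] = (1/2)[117 + √6922305] = 1374.0137

Kővári–Sós–Turán: let r_1, ..., r_117 be the row sums and z = Σ r_i the total number of 1s. Each pair of columns can share at most one row with both entries 1 (else a 2×2 all-ones block appears), so Σ_i C(r_i, 2) ≤ C(122, 2) = 7381. By convexity Σ_i C(r_i, 2) ≥ 117·C(z/117, 2) = z(z − 117)/(2·117), giving z² − 117z − 117·122·121 ≤ 0 and hence z ≤ (1/2)[117 + √(13689 + 4·1727154)] = (1/2)[117 + √6922305] ≈ (1/2)(117 + 2631.0274) = 1374.0137.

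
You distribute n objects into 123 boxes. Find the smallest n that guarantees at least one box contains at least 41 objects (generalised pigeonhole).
n = (41 − 1)·123 + 1 = 4921

By the generalised pigeonhole principle, to guarantee some box contains ≥ r objects we need more than (r − 1) · k objects total. Threshold: n = (r − 1) · k + 1. With r = 41 and k = 123: n = 40 · 123 + 1 = 4920 + 1 = 4921. For n = 4920 = 40 · 123, we can put exactly 40 objects in every box, avoiding 41 in any single one — so 4921 is tight.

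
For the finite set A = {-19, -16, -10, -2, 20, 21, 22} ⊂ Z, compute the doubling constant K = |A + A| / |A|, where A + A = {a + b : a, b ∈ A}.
K = |A + A| / |A| = 27/7

Enumerate A + A = {a + b : a, b ∈ A}. With |A| = 7, there are |A|^2 = 49 ordered sum pairs; collecting distinct values, A + A = {-38, -35, -32, -29, -26, -21, -20, -18, -12, -4, 1, 2, 3, 4, 5, 6, 10, 11, 12, 18, 19, 20, 40, 41, 42, 43, 44}, so |A + A| = 27. Thus K = 27/7. For comparison, the minimum possible |A + A| over all 7-element sets is 2·7 − 1 = 13 (so min K = 13/7), attained only by arithmetic progressions.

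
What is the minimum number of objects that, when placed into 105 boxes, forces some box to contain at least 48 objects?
n = (48 − 1)·105 + 1 = 4936

By the generalised pigeonhole principle, to guarantee some box contains ≥ r objects we need more than (r − 1) · k objects total. Threshold: n = (r − 1) · k + 1. With r = 48 and k = 105: n = 47 · 105 + 1 = 4935 + 1 = 4936. For n = 4935 = 47 · 105, we can put exactly 47 objects in every box, avoiding 48 in any single one — so 4936 is tight.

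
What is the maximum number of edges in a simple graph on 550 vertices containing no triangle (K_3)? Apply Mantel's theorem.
ex(550, K_3) = ⌊550^2/4⌋ = 75625

Mantel (1907): a triangle-free graph on n vertices has at most ⌊n^2/4⌋ edges, with equality for the complete bipartite graph K_{⌊n/2⌋, ⌈n/2⌉}. For n = 550: ⌊550^2/4⌋ = ⌊302500/4⌋ = 75625. The extremal graph is K_{275, 275}, which has 275·275 = 75625 edges.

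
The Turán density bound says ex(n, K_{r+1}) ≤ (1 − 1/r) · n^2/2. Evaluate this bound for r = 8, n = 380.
Turán density bound = (7/8) · 380^2/2 = 63175

Turán's theorem: ex(n, K_{r+1}) is achieved by the complete r-partite Turán graph T(n, r) with parts as balanced as possible, and is at most (1 − 1/r) · n^2/2. For r = 8, n = 380: the density bound is (7/8) · 144400/2 = 63175. The integer-valued extremum is e(T(380, 8)) = 63174, which is strictly less than the density bound 63175 since 8 ∤ 380 (the parts of T(380, 8) cannot all be equal).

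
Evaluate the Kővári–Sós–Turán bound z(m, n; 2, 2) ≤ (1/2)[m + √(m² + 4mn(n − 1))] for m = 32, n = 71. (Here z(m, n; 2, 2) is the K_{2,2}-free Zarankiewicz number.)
z(32, 71; 2, 2) ≤ (1/2)[32 + √(32² + 4·32·71·70)] = (1/2)[32 + √637184] = 415.119

Kővári–Sós–Turán: let r_1, ..., r_32 be the row sums and z = Σ r_i the total number of 1s. Each pair of columns can share at most one row with both entries 1 (else a 2×2 all-ones block appears), so Σ_i C(r_i, 2) ≤ C(71, 2) = 2485. By convexity Σ_i C(r_i, 2) ≥ 32·C(z/32, 2) = z(z − 32)/(2·32), giving z² − 32z − 32·71·70 ≤ 0 and hence z ≤ (1/2)[32 + √(1024 + 4·159040)] = (1/2)[32 + √637184] ≈ (1/2)(32 + 798.2381) = 415.119.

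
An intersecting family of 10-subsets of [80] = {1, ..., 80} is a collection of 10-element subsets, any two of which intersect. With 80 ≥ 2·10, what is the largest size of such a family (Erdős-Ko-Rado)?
max |F| = C(79, 9) = 205811513765

The Erdős-Ko-Rado theorem states: for n ≥ 2k, an intersecting family of k-subsets of an n-element set has size at most C(n − 1, k − 1), with equality for 'star' families {A ⊆ [n] : |A| = k, i ∈ A} (fix an element i). For n = 80, k = 10: C(79, 9) = 205811513765.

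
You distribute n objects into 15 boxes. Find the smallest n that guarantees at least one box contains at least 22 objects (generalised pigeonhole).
n = (22 − 1)·15 + 1 = 316

By the generalised pigeonhole principle, to guarantee some box contains ≥ r objects we need more than (r − 1) · k objects total. Threshold: n = (r − 1) · k + 1. With r = 22 and k = 15: n = 21 · 15 + 1 = 315 + 1 = 316. For n = 315 = 21 · 15, we can put exactly 21 objects in every box, avoiding 22 in any single one — so 316 is tight.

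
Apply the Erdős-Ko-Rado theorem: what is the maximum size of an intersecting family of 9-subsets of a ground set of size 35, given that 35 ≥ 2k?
max |F| = C(34, 8) = 18156204

Erdős-Ko-Rado (1961): when n ≥ 2k, max |F| = C(n−1, k−1). The bound is attained by the star {A : i ∈ A} for any fixed i ∈ [n]. Here C(35−1, 9−1) = C(34, 8) = 18156204.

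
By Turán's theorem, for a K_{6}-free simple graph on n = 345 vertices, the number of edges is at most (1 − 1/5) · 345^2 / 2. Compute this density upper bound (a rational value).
Turán density bound = (4/5) · 345^2/2 = 47610

Turán's theorem: ex(n, K_{r+1}) is achieved by the complete r-partite Turán graph T(n, r) with parts as balanced as possible, and is at most (1 − 1/r) · n^2/2. For r = 5, n = 345: the density bound is (4/5) · 119025/2 = 47610. Since 5 ∣ 345, the Turán graph T(345, 5) has parts of equal size 69, and its edge count e(T(345, 5)) = 47610 attains the density bound exactly.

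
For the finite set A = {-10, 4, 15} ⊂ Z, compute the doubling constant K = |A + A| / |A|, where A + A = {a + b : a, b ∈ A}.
K = |A + A| / |A| = 6/3 = 2

Enumerate A + A = {a + b : a, b ∈ A}. With |A| = 3, there are |A|^2 = 9 ordered sum pairs; collecting distinct values, A + A = {-20, -6, 5, 8, 19, 30}, so |A + A| = 6. Thus K = 6/3 = 2. For comparison, the minimum possible |A + A| over all 3-element sets is 2·3 − 1 = 5 (so min K = 5/3), attained only by arithmetic progressions.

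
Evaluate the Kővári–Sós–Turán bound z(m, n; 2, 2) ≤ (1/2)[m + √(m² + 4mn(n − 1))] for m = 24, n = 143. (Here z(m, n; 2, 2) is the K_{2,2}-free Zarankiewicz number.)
z(24, 143; 2, 2) ≤ (1/2)[24 + √(24² + 4·24·143·142)] = (1/2)[24 + √1949952] = 710.2034

Kővári–Sós–Turán: let r_1, ..., r_24 be the row sums and z = Σ r_i the total number of 1s. Each pair of columns can share at most one row with both entries 1 (else a 2×2 all-ones block appears), so Σ_i C(r_i, 2) ≤ C(143, 2) = 10153. By convexity Σ_i C(r_i, 2) ≥ 24·C(z/24, 2) = z(z − 24)/(2·24), giving z² − 24z − 24·143·142 ≤ 0 and hence z ≤ (1/2)[24 + √(576 + 4·487344)] = (1/2)[24 + √1949952] ≈ (1/2)(24 + 1396.4068) = 710.2034.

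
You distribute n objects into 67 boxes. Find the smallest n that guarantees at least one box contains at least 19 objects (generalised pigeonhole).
n = (19 − 1)·67 + 1 = 1207

By the generalised pigeonhole principle, to guarantee some box contains ≥ r objects we need more than (r − 1) · k objects total. Threshold: n = (r − 1) · k + 1. With r = 19 and k = 67: n = 18 · 67 + 1 = 1206 + 1 = 1207. For n = 1206 = 18 · 67, we can put exactly 18 objects in every box, avoiding 19 in any single one — so 1207 is tight.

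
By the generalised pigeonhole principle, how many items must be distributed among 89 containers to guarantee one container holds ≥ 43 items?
n = (43 − 1)·89 + 1 = 3739

By the generalised pigeonhole principle, to guarantee some box contains ≥ r objects we need more than (r − 1) · k objects total. Threshold: n = (r − 1) · k + 1. With r = 43 and k = 89: n = 42 · 89 + 1 = 3738 + 1 = 3739. For n = 3738 = 42 · 89, we can put exactly 42 objects in every box, avoiding 43 in any single one — so 3739 is tight.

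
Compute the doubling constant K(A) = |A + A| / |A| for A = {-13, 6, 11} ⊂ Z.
K = |A + A| / |A| = 6/3 = 2

Enumerate A + A = {a + b : a, b ∈ A}. With |A| = 3, there are |A|^2 = 9 ordered sum pairs; collecting distinct values, A + A = {-26, -7, -2, 12, 17, 22}, so |A + A| = 6. Thus K = 6/3 = 2. For comparison, the minimum possible |A + A| over all 3-element sets is 2·3 − 1 = 5 (so min K = 5/3), attained only by arithmetic progressions.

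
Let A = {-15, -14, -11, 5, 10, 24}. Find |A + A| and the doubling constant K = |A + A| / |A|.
K = |A + A| / |A| = 20/6 = 10/3

Enumerate A + A = {a + b : a, b ∈ A}. With |A| = 6, there are |A|^2 = 36 ordered sum pairs; collecting distinct values, A + A = {-30, -29, -28, -26, -25, -22, -10, -9, -6, -5, -4, -1, 9, 10, 13, 15, 20, 29, 34, 48}, so |A + A| = 20. Thus K = 20/6 = 10/3. For comparison, the minimum possible |A + A| over all 6-element sets is 2·6 − 1 = 11 (so min K = 11/6), attained only by arithmetic progressions.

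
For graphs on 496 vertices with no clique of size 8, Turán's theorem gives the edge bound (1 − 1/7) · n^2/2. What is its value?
Turán density bound = (6/7) · 496^2/2 = 738048/7 ≈ 105435.4286

Turán's theorem: ex(n, K_{r+1}) is achieved by the complete r-partite Turán graph T(n, r) with parts as balanced as possible, and is at most (1 − 1/r) · n^2/2. For r = 7, n = 496: the density bound is (6/7) · 246016/2 = 738048/7 ≈ 105435.4286. The integer-valued extremum is e(T(496, 7)) = 105435, which is strictly less than the density bound 738048/7 since 7 ∤ 496 (the parts of T(496, 7) cannot all be equal).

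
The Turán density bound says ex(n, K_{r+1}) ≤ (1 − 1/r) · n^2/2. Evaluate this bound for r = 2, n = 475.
Turán density bound = (1/2) · 475^2/2 = 225625/4 ≈ 56406.25

Turán's theorem: ex(n, K_{r+1}) is achieved by the complete r-partite Turán graph T(n, r) with parts as balanced as possible, and is at most (1 − 1/r) · n^2/2. For r = 2, n = 475: the density bound is (1/2) · 225625/2 = 225625/4 ≈ 56406.25. The integer-valued extremum is e(T(475, 2)) = 56406, which is strictly less than the density bound 225625/4 since 2 ∤ 475 (the parts of T(475, 2) cannot all be equal).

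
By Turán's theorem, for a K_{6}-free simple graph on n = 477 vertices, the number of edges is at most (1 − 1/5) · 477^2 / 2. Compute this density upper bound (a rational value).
Turán density bound = (4/5) · 477^2/2 = 455058/5 ≈ 91011.6

Turán's theorem: ex(n, K_{r+1}) is achieved by the complete r-partite Turán graph T(n, r) with parts as balanced as possible, and is at most (1 − 1/r) · n^2/2. For r = 5, n = 477: the density bound is (4/5) · 227529/2 = 455058/5 ≈ 91011.6. The integer-valued extremum is e(T(477, 5)) = 91011, which is strictly less than the density bound 455058/5 since 5 ∤ 477 (the parts of T(477, 5) cannot all be equal).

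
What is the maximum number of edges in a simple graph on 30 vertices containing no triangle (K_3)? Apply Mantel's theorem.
ex(30, K_3) = ⌊30^2/4⌋ = 225

Mantel (1907): a triangle-free graph on n vertices has at most ⌊n^2/4⌋ edges, with equality for the complete bipartite graph K_{⌊n/2⌋, ⌈n/2⌉}. For n = 30: ⌊30^2/4⌋ = ⌊900/4⌋ = 225. The extremal graph is K_{15, 15}, which has 15·15 = 225 edges.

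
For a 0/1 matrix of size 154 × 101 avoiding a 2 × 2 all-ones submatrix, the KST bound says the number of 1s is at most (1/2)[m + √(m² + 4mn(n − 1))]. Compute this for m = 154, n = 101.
z(154, 101; 2, 2) ≤ (1/2)[154 + √(154² + 4·154·101·100)] = (1/2)[154 + √6245316] = 1326.5315

Kővári–Sós–Turán: let r_1, ..., r_154 be the row sums and z = Σ r_i the total number of 1s. Each pair of columns can share at most one row with both entries 1 (else a 2×2 all-ones block appears), so Σ_i C(r_i, 2) ≤ C(101, 2) = 5050. By convexity Σ_i C(r_i, 2) ≥ 154·C(z/154, 2) = z(z − 154)/(2·154), giving z² − 154z − 154·101·100 ≤ 0 and hence z ≤ (1/2)[154 + √(23716 + 4·1555400)] = (1/2)[154 + √6245316] ≈ (1/2)(154 + 2499.063) = 1326.5315.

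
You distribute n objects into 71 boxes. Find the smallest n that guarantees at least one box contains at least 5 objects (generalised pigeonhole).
n = (5 − 1)·71 + 1 = 285

By the generalised pigeonhole principle, to guarantee some box contains ≥ r objects we need more than (r − 1) · k objects total. Threshold: n = (r − 1) · k + 1. With r = 5 and k = 71: n = 4 · 71 + 1 = 284 + 1 = 285. For n = 284 = 4 · 71, we can put exactly 4 objects in every box, avoiding 5 in any single one — so 285 is tight.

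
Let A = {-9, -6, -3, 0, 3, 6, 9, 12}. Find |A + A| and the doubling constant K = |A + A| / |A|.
K = |A + A| / |A| = 15/8

Enumerate A + A = {a + b : a, b ∈ A}. With |A| = 8, there are |A|^2 = 64 ordered sum pairs; collecting distinct values, A + A = {-18, -15, -12, -9, -6, -3, 0, 3, 6, 9, 12, 15, 18, 21, 24}, so |A + A| = 15. Thus K = 15/8. Here |A + A| = 2|A| − 1 = 15, the minimum possible — so K = 15/8 is minimal, which holds iff A is an arithmetic progression.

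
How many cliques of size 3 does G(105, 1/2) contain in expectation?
E[# K_3] = C(105, 3) · (1/2)^C(3, 2) = 187460 / 2^3 = 46865/2 = 23432.5

For each 3-subset S of vertices (there are C(105, 3) = 187460 such S), let X_S = 1 if S induces a K_3 (all C(3, 2) = 3 edges present). Then P(X_S = 1) = (1/2)^3 = 1/8. By linearity of expectation, E[# K_3] = C(105, 3) · (1/2)^3 = 187460 / 8 = 46865/2 = 23432.5.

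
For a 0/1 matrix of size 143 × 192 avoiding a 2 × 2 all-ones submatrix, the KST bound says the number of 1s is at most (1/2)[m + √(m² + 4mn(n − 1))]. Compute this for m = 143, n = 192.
z(143, 192; 2, 2) ≤ (1/2)[143 + √(143² + 4·143·192·191)] = (1/2)[143 + √20996833] = 2362.6151

Kővári–Sós–Turán: let r_1, ..., r_143 be the row sums and z = Σ r_i the total number of 1s. Each pair of columns can share at most one row with both entries 1 (else a 2×2 all-ones block appears), so Σ_i C(r_i, 2) ≤ C(192, 2) = 18336. By convexity Σ_i C(r_i, 2) ≥ 143·C(z/143, 2) = z(z − 143)/(2·143), giving z² − 143z − 143·192·191 ≤ 0 and hence z ≤ (1/2)[143 + √(20449 + 4·5244096)] = (1/2)[143 + √20996833] ≈ (1/2)(143 + 4582.2301) = 2362.6151.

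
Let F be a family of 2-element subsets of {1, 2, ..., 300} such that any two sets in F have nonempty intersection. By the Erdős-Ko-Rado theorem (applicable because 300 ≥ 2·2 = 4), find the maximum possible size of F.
max |F| = C(299, 1) = 299

The Erdős-Ko-Rado theorem states: for n ≥ 2k, an intersecting family of k-subsets of an n-element set has size at most C(n − 1, k − 1), with equality for 'star' families {A ⊆ [n] : |A| = k, i ∈ A} (fix an element i). For n = 300, k = 2: C(299, 1) = 299.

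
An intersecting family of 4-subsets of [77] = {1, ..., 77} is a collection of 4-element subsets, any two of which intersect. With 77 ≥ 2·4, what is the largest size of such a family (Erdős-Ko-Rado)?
max |F| = C(76, 3) = 70300

Erdős-Ko-Rado (1961): when n ≥ 2k, max |F| = C(n−1, k−1). The bound is attained by the star {A : i ∈ A} for any fixed i ∈ [n]. Here C(77−1, 4−1) = C(76, 3) = 70300.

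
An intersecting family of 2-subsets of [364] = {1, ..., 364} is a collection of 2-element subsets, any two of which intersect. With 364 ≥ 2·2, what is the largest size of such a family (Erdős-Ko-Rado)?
max |F| = C(363, 1) = 363

Erdős-Ko-Rado (1961): when n ≥ 2k, max |F| = C(n−1, k−1). The bound is attained by the star {A : i ∈ A} for any fixed i ∈ [n]. Here C(364−1, 2−1) = C(363, 1) = 363.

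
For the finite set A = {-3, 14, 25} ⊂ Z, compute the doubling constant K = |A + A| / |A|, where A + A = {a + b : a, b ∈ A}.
K = |A + A| / |A| = 6/3 = 2

Enumerate A + A = {a + b : a, b ∈ A}. With |A| = 3, there are |A|^2 = 9 ordered sum pairs; collecting distinct values, A + A = {-6, 11, 22, 28, 39, 50}, so |A + A| = 6. Thus K = 6/3 = 2. For comparison, the minimum possible |A + A| over all 3-element sets is 2·3 − 1 = 5 (so min K = 5/3), attained only by arithmetic progressions.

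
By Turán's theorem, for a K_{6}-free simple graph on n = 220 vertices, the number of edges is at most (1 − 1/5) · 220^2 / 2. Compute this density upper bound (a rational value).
Turán density bound = (4/5) · 220^2/2 = 19360

Turán's theorem: ex(n, K_{r+1}) is achieved by the complete r-partite Turán graph T(n, r) with parts as balanced as possible, and is at most (1 − 1/r) · n^2/2. For r = 5, n = 220: the density bound is (4/5) · 48400/2 = 19360. Since 5 ∣ 220, the Turán graph T(220, 5) has parts of equal size 44, and its edge count e(T(220, 5)) = 19360 attains the density bound exactly.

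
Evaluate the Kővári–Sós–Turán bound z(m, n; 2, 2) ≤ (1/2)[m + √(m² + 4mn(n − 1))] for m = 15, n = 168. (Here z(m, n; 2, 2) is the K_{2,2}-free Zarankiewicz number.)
z(15, 168; 2, 2) ≤ (1/2)[15 + √(15² + 4·15·168·167)] = (1/2)[15 + √1683585] = 656.2652

Kővári–Sós–Turán: let r_1, ..., r_15 be the row sums and z = Σ r_i the total number of 1s. Each pair of columns can share at most one row with both entries 1 (else a 2×2 all-ones block appears), so Σ_i C(r_i, 2) ≤ C(168, 2) = 14028. By convexity Σ_i C(r_i, 2) ≥ 15·C(z/15, 2) = z(z − 15)/(2·15), giving z² − 15z − 15·168·167 ≤ 0 and hence z ≤ (1/2)[15 + √(225 + 4·420840)] = (1/2)[15 + √1683585] ≈ (1/2)(15 + 1297.5303) = 656.2652.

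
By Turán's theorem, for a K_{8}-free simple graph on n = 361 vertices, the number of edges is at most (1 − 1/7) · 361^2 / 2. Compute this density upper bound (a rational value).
Turán density bound = (6/7) · 361^2/2 = 390963/7 ≈ 55851.8571

Turán's theorem: ex(n, K_{r+1}) is achieved by the complete r-partite Turán graph T(n, r) with parts as balanced as possible, and is at most (1 − 1/r) · n^2/2. For r = 7, n = 361: the density bound is (6/7) · 130321/2 = 390963/7 ≈ 55851.8571. The integer-valued extremum is e(T(361, 7)) = 55851, which is strictly less than the density bound 390963/7 since 7 ∤ 361 (the parts of T(361, 7) cannot all be equal).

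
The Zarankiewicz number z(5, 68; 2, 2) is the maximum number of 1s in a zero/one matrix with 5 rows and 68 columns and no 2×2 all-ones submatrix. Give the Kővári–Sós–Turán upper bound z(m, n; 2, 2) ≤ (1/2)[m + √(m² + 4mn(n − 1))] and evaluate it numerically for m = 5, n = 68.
z(5, 68; 2, 2) ≤ (1/2)[5 + √(5² + 4·5·68·67)] = (1/2)[5 + √91145] = 153.4512

Kővári–Sós–Turán: let r_1, ..., r_5 be the row sums and z = Σ r_i the total number of 1s. Each pair of columns can share at most one row with both entries 1 (else a 2×2 all-ones block appears), so Σ_i C(r_i, 2) ≤ C(68, 2) = 2278. By convexity Σ_i C(r_i, 2) ≥ 5·C(z/5, 2) = z(z − 5)/(2·5), giving z² − 5z − 5·68·67 ≤ 0 and hence z ≤ (1/2)[5 + √(25 + 4·22780)] = (1/2)[5 + √91145] ≈ (1/2)(5 + 301.9023) = 153.4512.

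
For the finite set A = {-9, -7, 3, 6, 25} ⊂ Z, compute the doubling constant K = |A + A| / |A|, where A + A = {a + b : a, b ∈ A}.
K = |A + A| / |A| = 15/5 = 3

Enumerate A + A = {a + b : a, b ∈ A}. With |A| = 5, there are |A|^2 = 25 ordered sum pairs; collecting distinct values, A + A = {-18, -16, -14, -6, -4, -3, -1, 6, 9, 12, 16, 18, 28, 31, 50}, so |A + A| = 15. Thus K = 15/5 = 3. For comparison, the minimum possible |A + A| over all 5-element sets is 2·5 − 1 = 9 (so min K = 9/5), attained only by arithmetic progressions.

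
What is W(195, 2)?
W(195, 2) = 195 + 1 = 196

A 2-term AP is any pair of integers, so a monochromatic 2-AP exists iff some colour is used at least twice. With 195 colours, the colouring i ↦ i on {1, ..., 195} uses each colour once, avoiding any monochromatic pair, so W(195, 2) > 195. For {1, ..., 196}, pigeonhole forces two integers of the same colour, which form a monochromatic 2-AP. Hence W(195, 2) = 196.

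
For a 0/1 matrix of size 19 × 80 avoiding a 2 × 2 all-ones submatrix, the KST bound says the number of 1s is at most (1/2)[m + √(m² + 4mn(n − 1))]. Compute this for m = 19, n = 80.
z(19, 80; 2, 2) ≤ (1/2)[19 + √(19² + 4·19·80·79)] = (1/2)[19 + √480681] = 356.1558

Kővári–Sós–Turán: let r_1, ..., r_19 be the row sums and z = Σ r_i the total number of 1s. Each pair of columns can share at most one row with both entries 1 (else a 2×2 all-ones block appears), so Σ_i C(r_i, 2) ≤ C(80, 2) = 3160. By convexity Σ_i C(r_i, 2) ≥ 19·C(z/19, 2) = z(z − 19)/(2·19), giving z² − 19z − 19·80·79 ≤ 0 and hence z ≤ (1/2)[19 + √(361 + 4·120080)] = (1/2)[19 + √480681] ≈ (1/2)(19 + 693.3116) = 356.1558.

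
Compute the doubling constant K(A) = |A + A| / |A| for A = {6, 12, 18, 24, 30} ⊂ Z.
K = |A + A| / |A| = 9/5

Enumerate A + A = {a + b : a, b ∈ A}. With |A| = 5, there are |A|^2 = 25 ordered sum pairs; collecting distinct values, A + A = {12, 18, 24, 30, 36, 42, 48, 54, 60}, so |A + A| = 9. Thus K = 9/5. Here |A + A| = 2|A| − 1 = 9, the minimum possible — so K = 9/5 is minimal, which holds iff A is an arithmetic progression.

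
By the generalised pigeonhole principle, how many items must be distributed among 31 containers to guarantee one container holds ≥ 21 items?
n = (21 − 1)·31 + 1 = 621

By the generalised pigeonhole principle, to guarantee some box contains ≥ r objects we need more than (r − 1) · k objects total. Threshold: n = (r − 1) · k + 1. With r = 21 and k = 31: n = 20 · 31 + 1 = 620 + 1 = 621. For n = 620 = 20 · 31, we can put exactly 20 objects in every box, avoiding 21 in any single one — so 621 is tight.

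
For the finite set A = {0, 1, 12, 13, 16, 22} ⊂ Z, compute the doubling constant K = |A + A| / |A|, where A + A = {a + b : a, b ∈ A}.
K = |A + A| / |A| = 20/6 = 10/3

Enumerate A + A = {a + b : a, b ∈ A}. With |A| = 6, there are |A|^2 = 36 ordered sum pairs; collecting distinct values, A + A = {0, 1, 2, 12, 13, 14, 16, 17, 22, 23, 24, 25, 26, 28, 29, 32, 34, 35, 38, 44}, so |A + A| = 20. Thus K = 20/6 = 10/3. For comparison, the minimum possible |A + A| over all 6-element sets is 2·6 − 1 = 11 (so min K = 11/6), attained only by arithmetic progressions.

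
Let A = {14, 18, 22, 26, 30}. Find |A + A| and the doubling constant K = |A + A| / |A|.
K = |A + A| / |A| = 9/5

Enumerate A + A = {a + b : a, b ∈ A}. With |A| = 5, there are |A|^2 = 25 ordered sum pairs; collecting distinct values, A + A = {28, 32, 36, 40, 44, 48, 52, 56, 60}, so |A + A| = 9. Thus K = 9/5. Here |A + A| = 2|A| − 1 = 9, the minimum possible — so K = 9/5 is minimal, which holds iff A is an arithmetic progression.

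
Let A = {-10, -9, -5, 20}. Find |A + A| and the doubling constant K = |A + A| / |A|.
K = |A + A| / |A| = 10/4 = 5/2

Enumerate A + A = {a + b : a, b ∈ A}. With |A| = 4, there are |A|^2 = 16 ordered sum pairs; collecting distinct values, A + A = {-20, -19, -18, -15, -14, -10, 10, 11, 15, 40}, so |A + A| = 10. Thus K = 10/4 = 5/2. For comparison, the minimum possible |A + A| over all 4-element sets is 2·4 − 1 = 7 (so min K = 7/4), attained only by arithmetic progressions.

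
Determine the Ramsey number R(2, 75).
R(2, 75) = 75

R(2, k) = k for all k ≥ 2: in a 2-colouring of K_k, either some edge is red (a red K_2) or all edges are blue (a blue K_k). And K_{74} coloured all-blue has no blue K_75, so R(2, 75) > 74. Hence R(2, 75) = 75.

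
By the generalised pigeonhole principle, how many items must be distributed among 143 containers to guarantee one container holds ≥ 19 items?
n = (19 − 1)·143 + 1 = 2575

By the generalised pigeonhole principle, to guarantee some box contains ≥ r objects we need more than (r − 1) · k objects total. Threshold: n = (r − 1) · k + 1. With r = 19 and k = 143: n = 18 · 143 + 1 = 2574 + 1 = 2575. For n = 2574 = 18 · 143, we can put exactly 18 objects in every box, avoiding 19 in any single one — so 2575 is tight.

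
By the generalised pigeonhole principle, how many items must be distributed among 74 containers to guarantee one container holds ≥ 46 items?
n = (46 − 1)·74 + 1 = 3331

By the generalised pigeonhole principle, to guarantee some box contains ≥ r objects we need more than (r − 1) · k objects total. Threshold: n = (r − 1) · k + 1. With r = 46 and k = 74: n = 45 · 74 + 1 = 3330 + 1 = 3331. For n = 3330 = 45 · 74, we can put exactly 45 objects in every box, avoiding 46 in any single one — so 3331 is tight.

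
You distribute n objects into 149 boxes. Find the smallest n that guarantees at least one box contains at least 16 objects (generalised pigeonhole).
n = (16 − 1)·149 + 1 = 2236

By the generalised pigeonhole principle, to guarantee some box contains ≥ r objects we need more than (r − 1) · k objects total. Threshold: n = (r − 1) · k + 1. With r = 16 and k = 149: n = 15 · 149 + 1 = 2235 + 1 = 2236. For n = 2235 = 15 · 149, we can put exactly 15 objects in every box, avoiding 16 in any single one — so 2236 is tight.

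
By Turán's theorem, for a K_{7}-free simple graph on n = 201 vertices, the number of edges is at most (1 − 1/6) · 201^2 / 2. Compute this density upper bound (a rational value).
Turán density bound = (5/6) · 201^2/2 = 67335/4 ≈ 16833.75

Turán's theorem: ex(n, K_{r+1}) is achieved by the complete r-partite Turán graph T(n, r) with parts as balanced as possible, and is at most (1 − 1/r) · n^2/2. For r = 6, n = 201: the density bound is (5/6) · 40401/2 = 67335/4 ≈ 16833.75. The integer-valued extremum is e(T(201, 6)) = 16833, which is strictly less than the density bound 67335/4 since 6 ∤ 201 (the parts of T(201, 6) cannot all be equal).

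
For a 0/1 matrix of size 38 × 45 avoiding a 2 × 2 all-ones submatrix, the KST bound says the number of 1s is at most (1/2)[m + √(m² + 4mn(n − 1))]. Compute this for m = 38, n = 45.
z(38, 45; 2, 2) ≤ (1/2)[38 + √(38² + 4·38·45·44)] = (1/2)[38 + √302404] = 293.9564

Kővári–Sós–Turán: let r_1, ..., r_38 be the row sums and z = Σ r_i the total number of 1s. Each pair of columns can share at most one row with both entries 1 (else a 2×2 all-ones block appears), so Σ_i C(r_i, 2) ≤ C(45, 2) = 990. By convexity Σ_i C(r_i, 2) ≥ 38·C(z/38, 2) = z(z − 38)/(2·38), giving z² − 38z − 38·45·44 ≤ 0 and hence z ≤ (1/2)[38 + √(1444 + 4·75240)] = (1/2)[38 + √302404] ≈ (1/2)(38 + 549.9127) = 293.9564.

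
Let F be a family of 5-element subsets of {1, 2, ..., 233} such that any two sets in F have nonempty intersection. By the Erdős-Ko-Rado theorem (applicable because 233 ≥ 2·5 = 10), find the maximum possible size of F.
max |F| = C(232, 4) = 117612110

Erdős-Ko-Rado (1961): when n ≥ 2k, max |F| = C(n−1, k−1). The bound is attained by the star {A : i ∈ A} for any fixed i ∈ [n]. Here C(233−1, 5−1) = C(232, 4) = 117612110.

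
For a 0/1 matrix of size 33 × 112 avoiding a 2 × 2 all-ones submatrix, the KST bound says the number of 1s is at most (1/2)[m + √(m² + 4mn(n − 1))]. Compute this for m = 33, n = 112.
z(33, 112; 2, 2) ≤ (1/2)[33 + √(33² + 4·33·112·111)] = (1/2)[33 + √1642113] = 657.2248

Kővári–Sós–Turán: let r_1, ..., r_33 be the row sums and z = Σ r_i the total number of 1s. Each pair of columns can share at most one row with both entries 1 (else a 2×2 all-ones block appears), so Σ_i C(r_i, 2) ≤ C(112, 2) = 6216. By convexity Σ_i C(r_i, 2) ≥ 33·C(z/33, 2) = z(z − 33)/(2·33), giving z² − 33z − 33·112·111 ≤ 0 and hence z ≤ (1/2)[33 + √(1089 + 4·410256)] = (1/2)[33 + √1642113] ≈ (1/2)(33 + 1281.4496) = 657.2248.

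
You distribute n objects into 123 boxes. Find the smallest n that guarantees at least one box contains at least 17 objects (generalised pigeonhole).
n = (17 − 1)·123 + 1 = 1969

By the generalised pigeonhole principle, to guarantee some box contains ≥ r objects we need more than (r − 1) · k objects total. Threshold: n = (r − 1) · k + 1. With r = 17 and k = 123: n = 16 · 123 + 1 = 1968 + 1 = 1969. For n = 1968 = 16 · 123, we can put exactly 16 objects in every box, avoiding 17 in any single one — so 1969 is tight.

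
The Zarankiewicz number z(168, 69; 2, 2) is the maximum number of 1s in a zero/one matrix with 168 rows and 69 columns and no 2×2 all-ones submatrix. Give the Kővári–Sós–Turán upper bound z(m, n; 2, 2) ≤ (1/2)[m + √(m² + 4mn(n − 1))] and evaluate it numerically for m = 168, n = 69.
z(168, 69; 2, 2) ≤ (1/2)[168 + √(168² + 4·168·69·68)] = (1/2)[168 + √3181248] = 975.8027

Kővári–Sós–Turán: let r_1, ..., r_168 be the row sums and z = Σ r_i the total number of 1s. Each pair of columns can share at most one row with both entries 1 (else a 2×2 all-ones block appears), so Σ_i C(r_i, 2) ≤ C(69, 2) = 2346. By convexity Σ_i C(r_i, 2) ≥ 168·C(z/168, 2) = z(z − 168)/(2·168), giving z² − 168z − 168·69·68 ≤ 0 and hence z ≤ (1/2)[168 + √(28224 + 4·788256)] = (1/2)[168 + √3181248] ≈ (1/2)(168 + 1783.6053) = 975.8027.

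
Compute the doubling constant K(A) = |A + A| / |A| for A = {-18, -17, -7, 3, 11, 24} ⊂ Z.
K = |A + A| / |A| = 19/6

Enumerate A + A = {a + b : a, b ∈ A}. With |A| = 6, there are |A|^2 = 36 ordered sum pairs; collecting distinct values, A + A = {-36, -35, -34, -25, -24, -15, -14, -7, -6, -4, 4, 6, 7, 14, 17, 22, 27, 35, 48}, so |A + A| = 19. Thus K = 19/6. For comparison, the minimum possible |A + A| over all 6-element sets is 2·6 − 1 = 11 (so min K = 11/6), attained only by arithmetic progressions.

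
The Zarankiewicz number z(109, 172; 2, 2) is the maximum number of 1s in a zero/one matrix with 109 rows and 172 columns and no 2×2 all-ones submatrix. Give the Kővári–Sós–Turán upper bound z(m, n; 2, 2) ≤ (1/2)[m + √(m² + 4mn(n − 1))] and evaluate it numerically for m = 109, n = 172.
z(109, 172; 2, 2) ≤ (1/2)[109 + √(109² + 4·109·172·171)] = (1/2)[109 + √12835513] = 1845.8342

Kővári–Sós–Turán: let r_1, ..., r_109 be the row sums and z = Σ r_i the total number of 1s. Each pair of columns can share at most one row with both entries 1 (else a 2×2 all-ones block appears), so Σ_i C(r_i, 2) ≤ C(172, 2) = 14706. By convexity Σ_i C(r_i, 2) ≥ 109·C(z/109, 2) = z(z − 109)/(2·109), giving z² − 109z − 109·172·171 ≤ 0 and hence z ≤ (1/2)[109 + √(11881 + 4·3205908)] = (1/2)[109 + √12835513] ≈ (1/2)(109 + 3582.6684) = 1845.8342.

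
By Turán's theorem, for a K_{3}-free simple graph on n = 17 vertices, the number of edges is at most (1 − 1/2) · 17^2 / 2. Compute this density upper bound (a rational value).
Turán density bound = (1/2) · 17^2/2 = 289/4 ≈ 72.25

Turán's theorem: ex(n, K_{r+1}) is achieved by the complete r-partite Turán graph T(n, r) with parts as balanced as possible, and is at most (1 − 1/r) · n^2/2. For r = 2, n = 17: the density bound is (1/2) · 289/2 = 289/4 ≈ 72.25. The integer-valued extremum is e(T(17, 2)) = 72, which is strictly less than the density bound 289/4 since 2 ∤ 17 (the parts of T(17, 2) cannot all be equal).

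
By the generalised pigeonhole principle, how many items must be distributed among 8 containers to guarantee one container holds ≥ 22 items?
n = (22 − 1)·8 + 1 = 169

By the generalised pigeonhole principle, to guarantee some box contains ≥ r objects we need more than (r − 1) · k objects total. Threshold: n = (r − 1) · k + 1. With r = 22 and k = 8: n = 21 · 8 + 1 = 168 + 1 = 169. For n = 168 = 21 · 8, we can put exactly 21 objects in every box, avoiding 22 in any single one — so 169 is tight.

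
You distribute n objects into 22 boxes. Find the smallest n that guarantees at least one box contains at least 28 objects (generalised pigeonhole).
n = (28 − 1)·22 + 1 = 595

By the generalised pigeonhole principle, to guarantee some box contains ≥ r objects we need more than (r − 1) · k objects total. Threshold: n = (r − 1) · k + 1. With r = 28 and k = 22: n = 27 · 22 + 1 = 594 + 1 = 595. For n = 594 = 27 · 22, we can put exactly 27 objects in every box, avoiding 28 in any single one — so 595 is tight.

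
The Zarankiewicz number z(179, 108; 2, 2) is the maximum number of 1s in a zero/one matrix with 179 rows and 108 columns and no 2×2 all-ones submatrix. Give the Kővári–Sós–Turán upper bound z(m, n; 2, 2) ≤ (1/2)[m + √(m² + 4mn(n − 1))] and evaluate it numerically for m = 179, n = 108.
z(179, 108; 2, 2) ≤ (1/2)[179 + √(179² + 4·179·108·107)] = (1/2)[179 + √8306137] = 1530.5185

Kővári–Sós–Turán: let r_1, ..., r_179 be the row sums and z = Σ r_i the total number of 1s. Each pair of columns can share at most one row with both entries 1 (else a 2×2 all-ones block appears), so Σ_i C(r_i, 2) ≤ C(108, 2) = 5778. By convexity Σ_i C(r_i, 2) ≥ 179·C(z/179, 2) = z(z − 179)/(2·179), giving z² − 179z − 179·108·107 ≤ 0 and hence z ≤ (1/2)[179 + √(32041 + 4·2068524)] = (1/2)[179 + √8306137] ≈ (1/2)(179 + 2882.037) = 1530.5185.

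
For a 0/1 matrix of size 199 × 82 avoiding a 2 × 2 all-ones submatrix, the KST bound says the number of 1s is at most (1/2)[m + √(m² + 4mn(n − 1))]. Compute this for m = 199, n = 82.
z(199, 82; 2, 2) ≤ (1/2)[199 + √(199² + 4·199·82·81)] = (1/2)[199 + √5326633] = 1253.475

Kővári–Sós–Turán: let r_1, ..., r_199 be the row sums and z = Σ r_i the total number of 1s. Each pair of columns can share at most one row with both entries 1 (else a 2×2 all-ones block appears), so Σ_i C(r_i, 2) ≤ C(82, 2) = 3321. By convexity Σ_i C(r_i, 2) ≥ 199·C(z/199, 2) = z(z − 199)/(2·199), giving z² − 199z − 199·82·81 ≤ 0 and hence z ≤ (1/2)[199 + √(39601 + 4·1321758)] = (1/2)[199 + √5326633] ≈ (1/2)(199 + 2307.95) = 1253.475.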